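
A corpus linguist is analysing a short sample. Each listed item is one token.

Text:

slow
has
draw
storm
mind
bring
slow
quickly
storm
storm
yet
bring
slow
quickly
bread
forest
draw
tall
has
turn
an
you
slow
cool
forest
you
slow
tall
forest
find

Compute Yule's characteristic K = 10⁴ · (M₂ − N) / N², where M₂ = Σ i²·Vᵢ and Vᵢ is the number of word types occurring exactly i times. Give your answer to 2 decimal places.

Frequencies: slow:5, storm:3, forest:3, has:2, draw:2, bring:2, quickly:2, tall:2, you:2, mind:1, yet:1, bread:1, turn:1, an:1, cool:1, find:1
N = 30. Frequency spectrum: V_1=7, V_2=6, V_3=2, V_5=1
M₂ = 1²·7 + 2²·6 + 3²·2 + 5²·1 = 74
K = 10000 × (74 − 30) / 30² = 488.89

488.89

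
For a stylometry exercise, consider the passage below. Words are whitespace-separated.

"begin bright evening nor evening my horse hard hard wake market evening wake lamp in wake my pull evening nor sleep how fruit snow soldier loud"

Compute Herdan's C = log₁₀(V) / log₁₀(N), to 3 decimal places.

0.887

N = 26, V = 18.
log₁₀(V) = 1.255273, log₁₀(N) = 1.414973
C = 1.255273 / 1.414973 = 0.887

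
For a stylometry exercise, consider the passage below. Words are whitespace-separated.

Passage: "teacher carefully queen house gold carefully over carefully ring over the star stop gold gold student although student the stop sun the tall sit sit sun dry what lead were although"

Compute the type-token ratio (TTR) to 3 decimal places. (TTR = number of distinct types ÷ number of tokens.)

N = 31 tokens, V = 19 types.
TTR = V / N = 19 / 31 = 0.613

0.613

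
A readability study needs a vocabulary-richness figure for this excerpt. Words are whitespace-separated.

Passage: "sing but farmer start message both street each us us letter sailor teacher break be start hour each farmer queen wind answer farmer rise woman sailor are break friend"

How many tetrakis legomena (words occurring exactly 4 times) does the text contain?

0

Frequencies: farmer:3, start:2, each:2, us:2, sailor:2, break:2, sing:1, but:1, message:1, both:1, street:1, letter:1, teacher:1, be:1, hour:1, queen:1, wind:1, answer:1, rise:1, woman:1, … (2 more, each freq 1)
Words with frequency 4: (none)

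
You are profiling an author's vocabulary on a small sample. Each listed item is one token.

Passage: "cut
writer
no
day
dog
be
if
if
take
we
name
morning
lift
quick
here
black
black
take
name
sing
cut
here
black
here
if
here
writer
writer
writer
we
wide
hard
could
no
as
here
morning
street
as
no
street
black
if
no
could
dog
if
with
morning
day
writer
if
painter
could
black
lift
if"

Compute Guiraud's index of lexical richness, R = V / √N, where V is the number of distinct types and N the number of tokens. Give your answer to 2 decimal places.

N = 57, V = 23.
√N = 7.549834
R = 23 / 7.549834 = 3.05

3.05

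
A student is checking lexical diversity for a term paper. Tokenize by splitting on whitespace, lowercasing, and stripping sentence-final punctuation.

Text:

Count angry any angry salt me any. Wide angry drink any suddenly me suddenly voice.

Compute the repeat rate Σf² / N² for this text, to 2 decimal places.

Frequencies: angry:3, any:3, me:2, suddenly:2, count:1, salt:1, wide:1, drink:1, voice:1
Σf² = 31; N² = 225
Repeat rate = 31 / 225 = 0.14

0.14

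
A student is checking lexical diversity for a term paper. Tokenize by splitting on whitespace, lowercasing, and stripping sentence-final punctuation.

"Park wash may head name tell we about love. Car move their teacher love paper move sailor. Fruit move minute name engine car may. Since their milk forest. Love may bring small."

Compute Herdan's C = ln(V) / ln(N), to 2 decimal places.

0.90

N = 32, V = 23.
ln(V) = 3.135494, ln(N) = 3.465736
C = 3.135494 / 3.465736 = 0.90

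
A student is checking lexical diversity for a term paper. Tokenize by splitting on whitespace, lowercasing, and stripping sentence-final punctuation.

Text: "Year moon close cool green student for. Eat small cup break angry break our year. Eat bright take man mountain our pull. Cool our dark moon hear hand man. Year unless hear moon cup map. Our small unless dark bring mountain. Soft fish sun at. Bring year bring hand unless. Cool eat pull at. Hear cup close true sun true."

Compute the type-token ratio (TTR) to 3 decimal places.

N = 60 tokens, V = 29 types.
TTR = V / N = 29 / 60 = 0.483

0.483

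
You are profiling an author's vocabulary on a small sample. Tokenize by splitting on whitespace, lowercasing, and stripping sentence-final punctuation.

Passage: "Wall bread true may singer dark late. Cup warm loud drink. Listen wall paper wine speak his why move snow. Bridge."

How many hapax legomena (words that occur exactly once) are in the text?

19

Frequencies: wall:2, bread:1, true:1, may:1, singer:1, dark:1, late:1, cup:1, warm:1, loud:1, drink:1, listen:1, paper:1, wine:1, speak:1, his:1, why:1, move:1, snow:1, bridge:1
Hapax (freq=1): bread, bridge, cup, dark, drink, his, late, listen, loud, may, move, paper, singer, snow, speak, true, warm, why, wine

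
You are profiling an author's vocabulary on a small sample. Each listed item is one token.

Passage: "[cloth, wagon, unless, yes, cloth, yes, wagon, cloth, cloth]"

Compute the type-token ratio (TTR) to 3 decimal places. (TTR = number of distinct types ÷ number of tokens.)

N = 9 tokens, V = 4 types.
TTR = V / N = 4 / 9 = 0.444

0.444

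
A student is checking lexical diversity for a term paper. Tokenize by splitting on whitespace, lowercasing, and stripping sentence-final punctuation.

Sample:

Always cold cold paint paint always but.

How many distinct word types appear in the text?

4

Distinct types: {always, but, cold, paint}
V = 4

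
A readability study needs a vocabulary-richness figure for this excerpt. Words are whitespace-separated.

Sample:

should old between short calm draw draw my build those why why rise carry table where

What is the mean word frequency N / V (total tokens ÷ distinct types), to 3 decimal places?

1.143

N = 16 tokens, V = 14 types.
Mean frequency = N / V = 16 / 14 = 1.143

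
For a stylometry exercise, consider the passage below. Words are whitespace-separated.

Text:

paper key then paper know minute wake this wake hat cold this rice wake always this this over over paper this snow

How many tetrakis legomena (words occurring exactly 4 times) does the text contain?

0

Frequencies: this:5, paper:3, wake:3, over:2, key:1, then:1, know:1, minute:1, hat:1, cold:1, rice:1, always:1, snow:1
Words with frequency 4: (none)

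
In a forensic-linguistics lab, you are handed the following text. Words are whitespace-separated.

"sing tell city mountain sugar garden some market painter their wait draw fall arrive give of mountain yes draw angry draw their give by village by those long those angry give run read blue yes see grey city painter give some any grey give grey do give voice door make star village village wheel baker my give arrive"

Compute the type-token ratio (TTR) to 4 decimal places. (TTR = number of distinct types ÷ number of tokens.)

0.6207

N = 58 tokens, V = 36 types.
TTR = V / N = 36 / 58 = 0.6207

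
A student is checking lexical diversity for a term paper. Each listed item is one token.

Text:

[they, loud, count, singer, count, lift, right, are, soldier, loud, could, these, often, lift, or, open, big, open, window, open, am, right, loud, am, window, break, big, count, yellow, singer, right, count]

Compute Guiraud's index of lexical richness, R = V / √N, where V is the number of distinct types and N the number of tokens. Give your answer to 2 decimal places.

3.18

N = 32, V = 18.
√N = 5.656854
R = 18 / 5.656854 = 3.18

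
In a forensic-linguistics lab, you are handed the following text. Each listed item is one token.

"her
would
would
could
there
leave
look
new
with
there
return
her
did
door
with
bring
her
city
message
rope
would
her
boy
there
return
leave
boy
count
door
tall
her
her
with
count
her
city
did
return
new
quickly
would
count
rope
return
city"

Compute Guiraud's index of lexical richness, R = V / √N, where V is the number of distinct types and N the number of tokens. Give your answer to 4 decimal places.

N = 45, V = 19.
√N = 6.708204
R = 19 / 6.708204 = 2.8324

2.8324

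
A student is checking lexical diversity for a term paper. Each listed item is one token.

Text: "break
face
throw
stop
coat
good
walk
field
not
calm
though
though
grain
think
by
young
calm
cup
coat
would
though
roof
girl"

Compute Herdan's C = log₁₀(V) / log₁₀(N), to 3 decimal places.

0.939

N = 23, V = 19.
log₁₀(V) = 1.278754, log₁₀(N) = 1.361728
C = 1.278754 / 1.361728 = 0.939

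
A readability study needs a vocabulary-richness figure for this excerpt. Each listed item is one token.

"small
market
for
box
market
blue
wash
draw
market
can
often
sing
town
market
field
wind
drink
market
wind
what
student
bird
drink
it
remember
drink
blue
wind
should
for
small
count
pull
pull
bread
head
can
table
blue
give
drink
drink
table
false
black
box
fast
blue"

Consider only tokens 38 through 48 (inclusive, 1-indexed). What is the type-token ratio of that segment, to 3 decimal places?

0.727

Segment tokens 38–48: table, blue, give, drink, drink, table, false, black, box, fast, blue
Segment N = 11, segment V = 8.
TTR = 8 / 11 = 0.727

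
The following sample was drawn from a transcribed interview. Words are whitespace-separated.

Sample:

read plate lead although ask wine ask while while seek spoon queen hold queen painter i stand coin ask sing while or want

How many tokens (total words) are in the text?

Tokens: read, plate, lead, although, ask, wine, ask, while, while, seek, spoon, queen, hold, queen, painter, i, stand, coin, ask, sing, while, or, want
N = 23

23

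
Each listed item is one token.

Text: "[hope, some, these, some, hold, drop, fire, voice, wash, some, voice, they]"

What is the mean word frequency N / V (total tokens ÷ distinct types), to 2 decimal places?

1.33

N = 12 tokens, V = 9 types.
Mean frequency = N / V = 12 / 9 = 1.33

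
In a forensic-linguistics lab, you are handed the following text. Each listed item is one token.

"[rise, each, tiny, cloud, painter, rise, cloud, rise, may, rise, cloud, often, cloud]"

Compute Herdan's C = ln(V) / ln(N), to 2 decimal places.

0.76

N = 13, V = 7.
ln(V) = 1.945910, ln(N) = 2.564949
C = 1.945910 / 2.564949 = 0.76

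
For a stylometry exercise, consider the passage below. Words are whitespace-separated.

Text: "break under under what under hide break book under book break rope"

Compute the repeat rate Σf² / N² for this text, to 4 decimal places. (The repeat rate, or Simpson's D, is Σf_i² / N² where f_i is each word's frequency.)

0.2222

Frequencies: under:4, break:3, book:2, what:1, hide:1, rope:1
Σf² = 32; N² = 144
Repeat rate = 32 / 144 = 0.2222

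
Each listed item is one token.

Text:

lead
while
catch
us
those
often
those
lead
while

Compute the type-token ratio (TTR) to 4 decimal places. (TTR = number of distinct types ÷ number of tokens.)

0.6667

N = 9 tokens, V = 6 types.
TTR = V / N = 6 / 9 = 0.6667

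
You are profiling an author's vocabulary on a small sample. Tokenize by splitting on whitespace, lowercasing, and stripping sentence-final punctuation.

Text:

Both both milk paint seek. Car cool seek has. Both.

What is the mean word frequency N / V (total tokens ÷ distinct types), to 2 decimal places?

N = 10 tokens, V = 7 types.
Mean frequency = N / V = 10 / 7 = 1.43

1.43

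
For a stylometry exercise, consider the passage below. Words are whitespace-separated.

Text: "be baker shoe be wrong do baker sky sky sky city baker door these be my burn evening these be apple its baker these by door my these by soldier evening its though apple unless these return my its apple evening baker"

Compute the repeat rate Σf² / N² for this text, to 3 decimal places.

0.073

Frequencies: baker:5, these:5, be:4, sky:3, my:3, evening:3, apple:3, its:3, door:2, by:2, shoe:1, wrong:1, do:1, city:1, burn:1, soldier:1, though:1, unless:1, return:1
Σf² = 128; N² = 1764
Repeat rate = 128 / 1764 = 0.073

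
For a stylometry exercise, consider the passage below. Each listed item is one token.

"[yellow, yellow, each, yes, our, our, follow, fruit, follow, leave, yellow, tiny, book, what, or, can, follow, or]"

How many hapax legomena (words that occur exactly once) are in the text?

Frequencies: yellow:3, follow:3, our:2, or:2, each:1, yes:1, fruit:1, leave:1, tiny:1, book:1, what:1, can:1
Hapax (freq=1): book, can, each, fruit, leave, tiny, what, yes

8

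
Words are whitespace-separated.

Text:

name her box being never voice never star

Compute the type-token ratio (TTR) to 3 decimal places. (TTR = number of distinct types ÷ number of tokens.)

N = 8 tokens, V = 7 types.
TTR = V / N = 7 / 8 = 0.875

0.875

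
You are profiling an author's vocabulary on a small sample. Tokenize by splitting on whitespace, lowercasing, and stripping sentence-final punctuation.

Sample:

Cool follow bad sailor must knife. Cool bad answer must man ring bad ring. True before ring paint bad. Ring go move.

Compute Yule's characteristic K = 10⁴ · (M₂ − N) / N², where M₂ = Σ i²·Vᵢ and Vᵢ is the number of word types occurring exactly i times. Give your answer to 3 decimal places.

Frequencies: bad:4, ring:4, cool:2, must:2, follow:1, sailor:1, knife:1, answer:1, man:1, true:1, before:1, paint:1, go:1, move:1
N = 22. Frequency spectrum: V_1=10, V_2=2, V_4=2
M₂ = 1²·10 + 2²·2 + 4²·2 = 50
K = 10000 × (50 − 22) / 22² = 578.512

578.512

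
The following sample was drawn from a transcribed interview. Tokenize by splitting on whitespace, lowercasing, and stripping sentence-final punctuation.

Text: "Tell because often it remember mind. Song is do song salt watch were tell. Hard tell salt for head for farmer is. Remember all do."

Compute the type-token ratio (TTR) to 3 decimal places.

N = 25 tokens, V = 17 types.
TTR = V / N = 17 / 25 = 0.680

0.680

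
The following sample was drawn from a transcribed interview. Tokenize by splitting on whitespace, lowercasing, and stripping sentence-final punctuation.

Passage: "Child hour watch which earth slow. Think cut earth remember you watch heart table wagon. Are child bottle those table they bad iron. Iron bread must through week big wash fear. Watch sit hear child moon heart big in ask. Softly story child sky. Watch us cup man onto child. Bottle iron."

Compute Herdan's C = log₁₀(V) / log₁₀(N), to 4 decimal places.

0.9206

N = 52, V = 38.
log₁₀(V) = 1.579784, log₁₀(N) = 1.716003
C = 1.579784 / 1.716003 = 0.9206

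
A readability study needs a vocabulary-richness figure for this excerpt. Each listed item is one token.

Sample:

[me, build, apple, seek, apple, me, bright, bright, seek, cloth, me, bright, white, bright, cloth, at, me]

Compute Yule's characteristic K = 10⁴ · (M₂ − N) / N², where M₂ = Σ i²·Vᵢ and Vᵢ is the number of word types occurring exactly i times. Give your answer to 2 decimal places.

1038.06

Frequencies: me:4, bright:4, apple:2, seek:2, cloth:2, build:1, white:1, at:1
N = 17. Frequency spectrum: V_1=3, V_2=3, V_4=2
M₂ = 1²·3 + 2²·3 + 4²·2 = 47
K = 10000 × (47 − 17) / 17² = 1038.06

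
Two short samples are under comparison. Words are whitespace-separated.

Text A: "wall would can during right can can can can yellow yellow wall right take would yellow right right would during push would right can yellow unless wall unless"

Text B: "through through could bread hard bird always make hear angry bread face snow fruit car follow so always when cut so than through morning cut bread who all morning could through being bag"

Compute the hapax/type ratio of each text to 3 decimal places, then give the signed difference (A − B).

-0.474

A: hapax=2, V=9, ratio=0.222
B: hapax=16, V=23, ratio=0.696
Difference = 0.222 − 0.696 = -0.474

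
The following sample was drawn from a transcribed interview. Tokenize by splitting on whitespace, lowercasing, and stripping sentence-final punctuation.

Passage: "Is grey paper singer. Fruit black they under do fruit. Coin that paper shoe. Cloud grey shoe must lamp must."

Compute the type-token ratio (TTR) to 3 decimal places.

N = 20 tokens, V = 15 types.
TTR = V / N = 15 / 20 = 0.750

0.750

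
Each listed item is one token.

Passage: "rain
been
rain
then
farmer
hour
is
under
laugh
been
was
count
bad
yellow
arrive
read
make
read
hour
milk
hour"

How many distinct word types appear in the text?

Distinct types: {arrive, bad, been, count, farmer, hour, is, laugh, make, milk, rain, read, then, under, was, yellow}
V = 16

16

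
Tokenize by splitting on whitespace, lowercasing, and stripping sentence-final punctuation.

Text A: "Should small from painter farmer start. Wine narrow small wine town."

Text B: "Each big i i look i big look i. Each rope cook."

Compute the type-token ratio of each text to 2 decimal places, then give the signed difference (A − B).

TTR(A) = 9/11 = 0.82
TTR(B) = 6/12 = 0.50
Difference = 0.82 − 0.50 = 0.32

0.32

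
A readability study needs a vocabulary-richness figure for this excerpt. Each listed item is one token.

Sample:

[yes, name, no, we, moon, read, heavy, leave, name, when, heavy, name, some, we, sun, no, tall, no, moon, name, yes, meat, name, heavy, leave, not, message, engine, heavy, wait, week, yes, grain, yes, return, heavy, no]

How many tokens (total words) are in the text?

37

Tokens: yes, name, no, we, moon, read, heavy, leave, name, when, heavy, name, some, we, sun, no, tall, no, moon, name, yes, meat, name, heavy, leave, not, message, engine, heavy, wait, week, yes, grain, yes, return, heavy, no
N = 37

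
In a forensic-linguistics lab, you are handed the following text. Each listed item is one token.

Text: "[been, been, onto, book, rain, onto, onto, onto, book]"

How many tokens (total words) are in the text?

Tokens: been, been, onto, book, rain, onto, onto, onto, book
N = 9

9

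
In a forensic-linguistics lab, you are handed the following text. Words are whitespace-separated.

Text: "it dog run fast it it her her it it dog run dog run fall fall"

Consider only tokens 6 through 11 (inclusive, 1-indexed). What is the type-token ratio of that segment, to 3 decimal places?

Segment tokens 6–11: it, her, her, it, it, dog
Segment N = 6, segment V = 3.
TTR = 3 / 6 = 0.500

0.500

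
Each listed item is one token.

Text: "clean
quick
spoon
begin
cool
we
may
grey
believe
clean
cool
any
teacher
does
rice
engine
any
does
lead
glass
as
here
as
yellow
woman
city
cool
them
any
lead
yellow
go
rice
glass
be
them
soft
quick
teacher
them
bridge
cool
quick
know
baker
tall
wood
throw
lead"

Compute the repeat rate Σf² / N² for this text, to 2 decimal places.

Frequencies: cool:4, quick:3, any:3, lead:3, them:3, clean:2, teacher:2, does:2, rice:2, glass:2, as:2, yellow:2, spoon:1, begin:1, we:1, may:1, grey:1, believe:1, engine:1, here:1, … (11 more, each freq 1)
Σf² = 99; N² = 2401
Repeat rate = 99 / 2401 = 0.04

0.04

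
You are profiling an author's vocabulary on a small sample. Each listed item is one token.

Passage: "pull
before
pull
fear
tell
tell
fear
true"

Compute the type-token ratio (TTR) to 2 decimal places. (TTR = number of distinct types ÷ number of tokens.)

0.63

N = 8 tokens, V = 5 types.
TTR = V / N = 5 / 8 = 0.63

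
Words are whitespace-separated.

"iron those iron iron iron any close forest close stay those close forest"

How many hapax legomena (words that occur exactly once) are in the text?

Frequencies: iron:4, close:3, those:2, forest:2, any:1, stay:1
Hapax (freq=1): any, stay

2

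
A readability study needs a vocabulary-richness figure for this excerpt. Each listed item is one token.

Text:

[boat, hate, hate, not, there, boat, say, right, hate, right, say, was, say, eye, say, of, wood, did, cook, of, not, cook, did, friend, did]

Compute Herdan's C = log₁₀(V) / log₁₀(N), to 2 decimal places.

N = 25, V = 13.
log₁₀(V) = 1.113943, log₁₀(N) = 1.397940
C = 1.113943 / 1.397940 = 0.80

0.80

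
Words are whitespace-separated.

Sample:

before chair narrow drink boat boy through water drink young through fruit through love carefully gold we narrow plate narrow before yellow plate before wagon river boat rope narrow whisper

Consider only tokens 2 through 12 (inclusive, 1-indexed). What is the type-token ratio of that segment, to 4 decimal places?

Segment tokens 2–12: chair, narrow, drink, boat, boy, through, water, drink, young, through, fruit
Segment N = 11, segment V = 9.
TTR = 9 / 11 = 0.8182

0.8182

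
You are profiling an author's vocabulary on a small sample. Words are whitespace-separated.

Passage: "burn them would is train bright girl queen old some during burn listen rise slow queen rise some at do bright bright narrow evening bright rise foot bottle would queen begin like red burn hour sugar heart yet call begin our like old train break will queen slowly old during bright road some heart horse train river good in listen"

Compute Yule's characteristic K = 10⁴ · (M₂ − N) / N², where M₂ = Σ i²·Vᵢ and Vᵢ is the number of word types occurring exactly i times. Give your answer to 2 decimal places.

205.56

Frequencies: bright:5, queen:4, burn:3, train:3, old:3, some:3, rise:3, would:2, during:2, listen:2, begin:2, like:2, heart:2, them:1, is:1, girl:1, slow:1, at:1, do:1, narrow:1, … (17 more, each freq 1)
N = 60. Frequency spectrum: V_1=24, V_2=6, V_3=5, V_4=1, V_5=1
M₂ = 1²·24 + 2²·6 + 3²·5 + 4²·1 + 5²·1 = 134
K = 10000 × (134 − 60) / 60² = 205.56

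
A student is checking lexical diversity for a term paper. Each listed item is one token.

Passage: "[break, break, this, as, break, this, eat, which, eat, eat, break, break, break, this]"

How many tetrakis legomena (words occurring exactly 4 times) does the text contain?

0

Frequencies: break:6, this:3, eat:3, as:1, which:1
Words with frequency 4: (none)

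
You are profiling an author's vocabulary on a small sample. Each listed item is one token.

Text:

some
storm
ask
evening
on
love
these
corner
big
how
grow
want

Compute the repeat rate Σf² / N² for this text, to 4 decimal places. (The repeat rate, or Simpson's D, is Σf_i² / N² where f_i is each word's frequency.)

0.0833

Frequencies: some:1, storm:1, ask:1, evening:1, on:1, love:1, these:1, corner:1, big:1, how:1, grow:1, want:1
Σf² = 12; N² = 144
Repeat rate = 12 / 144 = 0.0833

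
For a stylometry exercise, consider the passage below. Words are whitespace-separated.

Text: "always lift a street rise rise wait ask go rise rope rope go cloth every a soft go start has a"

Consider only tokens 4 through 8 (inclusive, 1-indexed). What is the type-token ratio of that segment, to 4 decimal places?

0.8000

Segment tokens 4–8: street, rise, rise, wait, ask
Segment N = 5, segment V = 4.
TTR = 4 / 5 = 0.8000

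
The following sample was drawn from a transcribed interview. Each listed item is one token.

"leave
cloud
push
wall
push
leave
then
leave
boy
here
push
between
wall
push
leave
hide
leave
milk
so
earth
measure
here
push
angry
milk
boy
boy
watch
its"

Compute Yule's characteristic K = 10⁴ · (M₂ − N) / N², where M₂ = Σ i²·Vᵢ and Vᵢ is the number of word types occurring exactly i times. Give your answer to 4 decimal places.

Frequencies: leave:5, push:5, boy:3, wall:2, here:2, milk:2, cloud:1, then:1, between:1, hide:1, so:1, earth:1, measure:1, angry:1, watch:1, its:1
N = 29. Frequency spectrum: V_1=10, V_2=3, V_3=1, V_5=2
M₂ = 1²·10 + 2²·3 + 3²·1 + 5²·2 = 81
K = 10000 × (81 − 29) / 29² = 618.3115

618.3115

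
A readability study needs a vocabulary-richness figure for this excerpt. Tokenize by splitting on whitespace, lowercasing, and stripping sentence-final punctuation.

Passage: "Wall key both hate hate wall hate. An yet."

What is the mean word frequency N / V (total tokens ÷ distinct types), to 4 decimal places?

1.5000

N = 9 tokens, V = 6 types.
Mean frequency = N / V = 9 / 6 = 1.5000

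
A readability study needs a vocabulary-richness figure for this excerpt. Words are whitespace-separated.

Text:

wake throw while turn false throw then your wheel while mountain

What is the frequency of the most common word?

2

Frequencies: throw:2, while:2, wake:1, turn:1, false:1, then:1, your:1, wheel:1, mountain:1
Most common: 'throw' with frequency 2.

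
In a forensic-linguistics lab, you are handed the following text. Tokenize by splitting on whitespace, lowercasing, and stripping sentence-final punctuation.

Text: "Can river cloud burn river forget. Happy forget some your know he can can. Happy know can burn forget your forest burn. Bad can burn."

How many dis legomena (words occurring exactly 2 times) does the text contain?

Frequencies: can:5, burn:4, forget:3, river:2, happy:2, your:2, know:2, cloud:1, some:1, he:1, forest:1, bad:1
Words with frequency 2: happy, know, river, your

4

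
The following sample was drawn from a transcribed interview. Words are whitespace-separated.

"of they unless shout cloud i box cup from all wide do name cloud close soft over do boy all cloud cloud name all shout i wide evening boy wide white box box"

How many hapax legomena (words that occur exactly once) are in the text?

Frequencies: cloud:4, box:3, all:3, wide:3, shout:2, i:2, do:2, name:2, boy:2, of:1, they:1, unless:1, cup:1, from:1, close:1, soft:1, over:1, evening:1, white:1
Hapax (freq=1): close, cup, evening, from, of, over, soft, they, unless, white

10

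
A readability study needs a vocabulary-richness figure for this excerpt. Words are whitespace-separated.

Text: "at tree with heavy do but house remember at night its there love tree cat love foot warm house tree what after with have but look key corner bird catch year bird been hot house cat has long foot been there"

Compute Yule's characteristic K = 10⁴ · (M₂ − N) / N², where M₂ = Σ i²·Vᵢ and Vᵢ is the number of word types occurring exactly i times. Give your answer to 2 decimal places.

Frequencies: tree:3, house:3, at:2, with:2, but:2, there:2, love:2, cat:2, foot:2, bird:2, been:2, heavy:1, do:1, remember:1, night:1, its:1, warm:1, what:1, after:1, have:1, … (8 more, each freq 1)
N = 41. Frequency spectrum: V_1=17, V_2=9, V_3=2
M₂ = 1²·17 + 2²·9 + 3²·2 = 71
K = 10000 × (71 − 41) / 41² = 178.47

178.47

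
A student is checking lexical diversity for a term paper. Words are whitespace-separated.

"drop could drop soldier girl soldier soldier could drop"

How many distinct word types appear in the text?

Distinct types: {could, drop, girl, soldier}
V = 4

4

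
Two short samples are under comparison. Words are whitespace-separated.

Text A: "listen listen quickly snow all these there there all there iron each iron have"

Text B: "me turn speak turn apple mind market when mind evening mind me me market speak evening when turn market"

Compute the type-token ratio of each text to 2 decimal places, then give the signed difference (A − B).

TTR(A) = 9/14 = 0.64
TTR(B) = 8/19 = 0.42
Difference = 0.64 − 0.42 = 0.22

0.22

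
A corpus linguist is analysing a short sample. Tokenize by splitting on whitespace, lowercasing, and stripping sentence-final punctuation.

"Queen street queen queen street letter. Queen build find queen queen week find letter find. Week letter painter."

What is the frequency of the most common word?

Frequencies: queen:6, letter:3, find:3, street:2, week:2, build:1, painter:1
Most common: 'queen' with frequency 6.

6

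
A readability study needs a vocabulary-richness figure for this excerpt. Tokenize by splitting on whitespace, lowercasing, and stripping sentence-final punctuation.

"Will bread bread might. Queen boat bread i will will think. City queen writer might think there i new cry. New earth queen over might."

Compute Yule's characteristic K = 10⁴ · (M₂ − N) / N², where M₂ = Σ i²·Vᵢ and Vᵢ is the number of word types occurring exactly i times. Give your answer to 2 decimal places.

Frequencies: will:3, bread:3, might:3, queen:3, i:2, think:2, new:2, boat:1, city:1, writer:1, there:1, cry:1, earth:1, over:1
N = 25. Frequency spectrum: V_1=7, V_2=3, V_3=4
M₂ = 1²·7 + 2²·3 + 3²·4 = 55
K = 10000 × (55 − 25) / 25² = 480.00

480.00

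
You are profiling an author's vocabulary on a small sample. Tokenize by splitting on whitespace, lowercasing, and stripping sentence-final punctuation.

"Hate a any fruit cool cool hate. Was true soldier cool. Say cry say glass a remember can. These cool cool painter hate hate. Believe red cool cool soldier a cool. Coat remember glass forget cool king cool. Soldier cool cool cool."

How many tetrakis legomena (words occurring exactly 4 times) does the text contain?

Frequencies: cool:13, hate:4, a:3, soldier:3, say:2, glass:2, remember:2, any:1, fruit:1, was:1, true:1, cry:1, can:1, these:1, painter:1, believe:1, red:1, coat:1, forget:1, king:1
Words with frequency 4: hate

1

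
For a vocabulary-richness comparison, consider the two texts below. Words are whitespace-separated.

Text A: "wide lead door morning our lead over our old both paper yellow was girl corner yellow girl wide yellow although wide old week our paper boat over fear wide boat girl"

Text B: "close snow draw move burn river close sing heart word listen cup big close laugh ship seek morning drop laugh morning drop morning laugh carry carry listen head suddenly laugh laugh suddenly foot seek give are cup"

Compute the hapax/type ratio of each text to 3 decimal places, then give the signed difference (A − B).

A: hapax=8, V=17, ratio=0.471
B: hapax=14, V=23, ratio=0.609
Difference = 0.471 − 0.609 = -0.138

-0.138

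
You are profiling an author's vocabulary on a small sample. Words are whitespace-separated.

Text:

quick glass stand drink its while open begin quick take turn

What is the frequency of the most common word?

Frequencies: quick:2, glass:1, stand:1, drink:1, its:1, while:1, open:1, begin:1, take:1, turn:1
Most common: 'quick' with frequency 2.

2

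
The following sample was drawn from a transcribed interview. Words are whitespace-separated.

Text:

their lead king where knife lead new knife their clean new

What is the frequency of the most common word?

2

Frequencies: their:2, lead:2, knife:2, new:2, king:1, where:1, clean:1
Most common: 'their' with frequency 2.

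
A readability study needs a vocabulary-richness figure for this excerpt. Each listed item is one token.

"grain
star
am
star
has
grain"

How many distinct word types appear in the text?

4

Distinct types: {am, grain, has, star}
V = 4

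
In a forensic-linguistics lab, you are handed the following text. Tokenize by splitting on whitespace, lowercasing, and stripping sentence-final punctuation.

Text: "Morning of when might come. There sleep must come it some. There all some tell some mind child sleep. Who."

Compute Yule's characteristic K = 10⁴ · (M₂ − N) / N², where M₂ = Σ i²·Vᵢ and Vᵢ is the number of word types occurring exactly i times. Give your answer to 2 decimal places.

Frequencies: some:3, come:2, there:2, sleep:2, morning:1, of:1, when:1, might:1, must:1, it:1, all:1, tell:1, mind:1, child:1, who:1
N = 20. Frequency spectrum: V_1=11, V_2=3, V_3=1
M₂ = 1²·11 + 2²·3 + 3²·1 = 32
K = 10000 × (32 − 20) / 20² = 300.00

300.00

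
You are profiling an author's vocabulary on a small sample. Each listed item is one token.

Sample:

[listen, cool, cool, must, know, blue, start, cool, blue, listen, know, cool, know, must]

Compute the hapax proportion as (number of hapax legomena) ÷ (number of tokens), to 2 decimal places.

Frequencies: cool:4, know:3, listen:2, must:2, blue:2, start:1
Hapax count = 1; token count = 14.
Ratio = 1 / 14 = 0.07

0.07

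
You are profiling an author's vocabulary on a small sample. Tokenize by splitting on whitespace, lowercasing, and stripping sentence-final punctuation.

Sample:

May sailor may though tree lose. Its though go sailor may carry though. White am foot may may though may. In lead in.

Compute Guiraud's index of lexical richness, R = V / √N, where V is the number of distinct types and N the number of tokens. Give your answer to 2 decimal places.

N = 23, V = 13.
√N = 4.795832
R = 13 / 4.795832 = 2.71

2.71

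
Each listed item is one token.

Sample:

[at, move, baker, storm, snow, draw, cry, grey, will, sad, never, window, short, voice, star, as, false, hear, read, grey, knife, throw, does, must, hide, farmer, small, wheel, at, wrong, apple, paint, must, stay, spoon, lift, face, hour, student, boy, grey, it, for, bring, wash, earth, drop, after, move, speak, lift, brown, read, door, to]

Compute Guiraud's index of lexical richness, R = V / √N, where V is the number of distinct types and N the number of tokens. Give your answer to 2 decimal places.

N = 55, V = 48.
√N = 7.416198
R = 48 / 7.416198 = 6.47

6.47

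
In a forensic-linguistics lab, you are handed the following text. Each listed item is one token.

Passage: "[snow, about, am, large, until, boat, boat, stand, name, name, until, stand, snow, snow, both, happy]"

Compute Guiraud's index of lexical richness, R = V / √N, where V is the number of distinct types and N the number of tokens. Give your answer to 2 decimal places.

2.50

N = 16, V = 10.
√N = 4.000000
R = 10 / 4.000000 = 2.50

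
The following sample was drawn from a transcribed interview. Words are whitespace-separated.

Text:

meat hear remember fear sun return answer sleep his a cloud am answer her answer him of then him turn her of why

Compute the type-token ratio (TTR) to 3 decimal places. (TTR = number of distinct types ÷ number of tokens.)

N = 23 tokens, V = 18 types.
TTR = V / N = 18 / 23 = 0.783

0.783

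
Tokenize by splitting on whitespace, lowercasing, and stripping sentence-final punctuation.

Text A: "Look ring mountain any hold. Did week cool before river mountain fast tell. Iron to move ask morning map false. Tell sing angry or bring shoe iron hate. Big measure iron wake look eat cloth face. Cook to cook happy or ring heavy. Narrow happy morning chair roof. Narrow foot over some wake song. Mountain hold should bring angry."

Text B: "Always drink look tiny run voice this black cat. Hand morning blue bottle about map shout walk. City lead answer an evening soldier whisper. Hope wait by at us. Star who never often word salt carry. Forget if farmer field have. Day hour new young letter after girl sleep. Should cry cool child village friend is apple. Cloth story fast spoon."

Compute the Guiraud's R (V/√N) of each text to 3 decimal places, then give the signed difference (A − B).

A: V=42, N=59, R=5.468
B: V=61, N=61, R=7.810
Difference = 5.468 − 7.810 = -2.342

-2.342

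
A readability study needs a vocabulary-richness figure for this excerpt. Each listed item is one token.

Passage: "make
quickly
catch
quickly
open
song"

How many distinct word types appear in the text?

5

Distinct types: {catch, make, open, quickly, song}
V = 5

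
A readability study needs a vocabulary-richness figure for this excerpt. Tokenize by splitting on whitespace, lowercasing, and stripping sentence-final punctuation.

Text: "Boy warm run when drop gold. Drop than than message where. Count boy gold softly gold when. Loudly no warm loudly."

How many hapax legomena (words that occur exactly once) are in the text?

Frequencies: gold:3, boy:2, warm:2, when:2, drop:2, than:2, loudly:2, run:1, message:1, where:1, count:1, softly:1, no:1
Hapax (freq=1): count, message, no, run, softly, where

6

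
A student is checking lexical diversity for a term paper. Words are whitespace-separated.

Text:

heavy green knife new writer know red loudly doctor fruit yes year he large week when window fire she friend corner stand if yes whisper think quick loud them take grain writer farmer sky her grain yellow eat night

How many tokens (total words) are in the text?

Tokens: heavy, green, knife, new, writer, know, red, loudly, doctor, fruit, yes, year, he, large, week, when, window, fire, she, friend, corner, stand, if, yes, whisper, think, quick, loud, them, take, grain, writer, farmer, sky, her, grain, yellow, eat, night
N = 39

39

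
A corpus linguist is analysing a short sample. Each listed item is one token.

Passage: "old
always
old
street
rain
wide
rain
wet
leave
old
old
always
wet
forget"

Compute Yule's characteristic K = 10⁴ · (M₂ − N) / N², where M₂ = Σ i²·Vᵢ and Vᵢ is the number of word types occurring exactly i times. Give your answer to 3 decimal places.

Frequencies: old:4, always:2, rain:2, wet:2, street:1, wide:1, leave:1, forget:1
N = 14. Frequency spectrum: V_1=4, V_2=3, V_4=1
M₂ = 1²·4 + 2²·3 + 4²·1 = 32
K = 10000 × (32 − 14) / 14² = 918.367

918.367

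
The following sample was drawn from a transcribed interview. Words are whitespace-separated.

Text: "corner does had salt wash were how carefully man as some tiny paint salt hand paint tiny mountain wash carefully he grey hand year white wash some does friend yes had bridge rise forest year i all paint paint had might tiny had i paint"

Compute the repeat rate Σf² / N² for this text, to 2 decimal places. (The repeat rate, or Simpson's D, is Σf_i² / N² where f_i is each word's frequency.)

0.05

Frequencies: paint:5, had:4, wash:3, tiny:3, does:2, salt:2, carefully:2, some:2, hand:2, year:2, i:2, corner:1, were:1, how:1, man:1, as:1, mountain:1, he:1, grey:1, white:1, … (7 more, each freq 1)
Σf² = 103; N² = 2025
Repeat rate = 103 / 2025 = 0.05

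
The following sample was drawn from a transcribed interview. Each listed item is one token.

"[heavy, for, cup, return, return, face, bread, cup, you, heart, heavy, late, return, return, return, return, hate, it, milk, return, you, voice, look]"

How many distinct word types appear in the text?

Distinct types: {bread, cup, face, for, hate, heart, heavy, it, late, look, milk, return, voice, you}
V = 14

14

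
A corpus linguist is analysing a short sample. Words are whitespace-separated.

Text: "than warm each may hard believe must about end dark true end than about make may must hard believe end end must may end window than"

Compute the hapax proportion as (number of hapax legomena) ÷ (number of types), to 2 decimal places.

Frequencies: end:5, than:3, may:3, must:3, hard:2, believe:2, about:2, warm:1, each:1, dark:1, true:1, make:1, window:1
Hapax count = 6; type count = 13.
Ratio = 6 / 13 = 0.46

0.46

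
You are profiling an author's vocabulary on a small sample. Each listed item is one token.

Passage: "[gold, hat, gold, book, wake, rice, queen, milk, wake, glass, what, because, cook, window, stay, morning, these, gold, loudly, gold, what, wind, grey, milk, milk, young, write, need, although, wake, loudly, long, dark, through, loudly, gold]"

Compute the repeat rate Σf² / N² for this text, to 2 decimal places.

Frequencies: gold:5, wake:3, milk:3, loudly:3, what:2, hat:1, book:1, rice:1, queen:1, glass:1, because:1, cook:1, window:1, stay:1, morning:1, these:1, wind:1, grey:1, young:1, write:1, … (5 more, each freq 1)
Σf² = 76; N² = 1296
Repeat rate = 76 / 1296 = 0.06

0.06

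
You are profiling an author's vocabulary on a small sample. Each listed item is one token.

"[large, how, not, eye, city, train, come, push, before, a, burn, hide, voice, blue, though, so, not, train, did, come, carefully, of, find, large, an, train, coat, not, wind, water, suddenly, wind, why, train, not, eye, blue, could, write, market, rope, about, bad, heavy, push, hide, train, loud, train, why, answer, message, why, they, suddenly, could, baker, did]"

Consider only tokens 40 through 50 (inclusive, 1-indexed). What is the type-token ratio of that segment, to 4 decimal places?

Segment tokens 40–50: market, rope, about, bad, heavy, push, hide, train, loud, train, why
Segment N = 11, segment V = 10.
TTR = 10 / 11 = 0.9091

0.9091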